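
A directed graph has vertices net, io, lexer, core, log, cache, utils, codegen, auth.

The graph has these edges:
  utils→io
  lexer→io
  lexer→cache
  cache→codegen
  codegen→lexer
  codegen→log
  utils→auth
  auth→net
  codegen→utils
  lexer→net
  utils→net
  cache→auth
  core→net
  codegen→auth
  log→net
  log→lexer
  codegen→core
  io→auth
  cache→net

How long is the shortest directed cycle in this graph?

For each vertex v, BFS finds the shortest path from v back to v.
The shortest such closed walk is codegen → lexer → cache → codegen, length 3.

3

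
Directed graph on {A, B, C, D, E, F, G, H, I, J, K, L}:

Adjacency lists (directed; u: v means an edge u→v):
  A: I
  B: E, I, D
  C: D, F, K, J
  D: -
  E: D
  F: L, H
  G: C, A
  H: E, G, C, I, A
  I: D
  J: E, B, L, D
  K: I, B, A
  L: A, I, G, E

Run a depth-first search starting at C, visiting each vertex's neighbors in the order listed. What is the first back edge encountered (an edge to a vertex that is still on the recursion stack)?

G->C

DFS from C (visiting each vertex's neighbors in the order listed); mark gray on enter, black on exit:
C gray
  D gray
  D black
  F gray
    L gray
      A gray
        I gray
          I→D: D black — skip
        I black
      A black
      L→I: I black — skip
      G gray
        G→C: C is gray → back edge
First back edge: G → C.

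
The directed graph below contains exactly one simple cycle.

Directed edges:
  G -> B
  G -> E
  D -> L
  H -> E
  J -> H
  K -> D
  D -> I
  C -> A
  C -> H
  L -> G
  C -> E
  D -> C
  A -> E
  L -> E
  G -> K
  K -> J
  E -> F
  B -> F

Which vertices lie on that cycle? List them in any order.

DFS with gray/black marking from K:
K gray
  D gray
    L gray
      G gray
        B gray
          F gray
          F black
        B black
        E gray
          E→F: F black — skip
        E black
        G→K: K is gray → back edge
Back edge closes the cycle K → D → L → G → K; its vertices are {D, G, K, L}.

D, G, K, L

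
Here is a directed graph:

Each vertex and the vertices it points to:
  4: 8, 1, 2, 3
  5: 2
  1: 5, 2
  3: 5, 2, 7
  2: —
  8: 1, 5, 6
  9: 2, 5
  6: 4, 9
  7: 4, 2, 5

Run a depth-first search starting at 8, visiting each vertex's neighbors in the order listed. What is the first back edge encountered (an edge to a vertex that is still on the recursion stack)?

4→8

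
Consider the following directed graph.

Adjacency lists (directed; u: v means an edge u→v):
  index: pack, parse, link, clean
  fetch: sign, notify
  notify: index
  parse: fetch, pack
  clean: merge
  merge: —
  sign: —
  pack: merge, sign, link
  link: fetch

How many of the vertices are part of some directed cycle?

A vertex is on a directed cycle iff it belongs to a strongly connected component of size ≥ 2 (or has a self-loop).
The vertices on cycles are {link, pack, fetch, index, parse, notify} — 6 in total.

6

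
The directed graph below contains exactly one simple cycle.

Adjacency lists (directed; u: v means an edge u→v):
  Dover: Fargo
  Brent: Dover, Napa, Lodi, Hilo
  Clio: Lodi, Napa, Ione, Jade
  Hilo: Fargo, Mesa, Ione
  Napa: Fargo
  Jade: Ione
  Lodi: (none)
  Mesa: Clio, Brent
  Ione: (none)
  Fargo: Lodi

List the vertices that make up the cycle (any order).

DFS with gray/black marking from Brent:
Brent gray
  Dover gray
    Fargo gray
      Lodi gray
      Lodi black
    Fargo black
  Dover black
  Napa gray
    Napa→Fargo: Fargo black — skip
  Napa black
  Brent→Lodi: Lodi black — skip
  Hilo gray
    Hilo→Fargo: Fargo black — skip
    Mesa gray
      Clio gray
        Clio→Lodi: Lodi black — skip
        Clio→Napa: Napa black — skip
        Ione gray
        Ione black
        Jade gray
          Jade→Ione: Ione black — skip
        Jade black
      Clio black
      Mesa→Brent: Brent is gray → back edge
Back edge closes the cycle Brent → Hilo → Mesa → Brent; its vertices are {Hilo, Mesa, Brent}.

Hilo, Mesa, Brent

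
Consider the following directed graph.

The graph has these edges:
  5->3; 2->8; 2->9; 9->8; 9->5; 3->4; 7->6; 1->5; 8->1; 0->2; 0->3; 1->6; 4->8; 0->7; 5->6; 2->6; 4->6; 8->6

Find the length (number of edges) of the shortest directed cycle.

5

For each vertex v, BFS finds the shortest path from v back to v.
The shortest such closed walk is 3 → 4 → 8 → 1 → 5 → 3, length 5.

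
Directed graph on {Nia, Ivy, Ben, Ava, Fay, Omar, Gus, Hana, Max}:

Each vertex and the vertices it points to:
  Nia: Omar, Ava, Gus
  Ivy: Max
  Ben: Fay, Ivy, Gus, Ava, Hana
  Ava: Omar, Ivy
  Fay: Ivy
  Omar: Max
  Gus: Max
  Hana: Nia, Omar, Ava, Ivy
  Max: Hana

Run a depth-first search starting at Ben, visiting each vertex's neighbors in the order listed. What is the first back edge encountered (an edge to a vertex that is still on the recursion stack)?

Omar→Max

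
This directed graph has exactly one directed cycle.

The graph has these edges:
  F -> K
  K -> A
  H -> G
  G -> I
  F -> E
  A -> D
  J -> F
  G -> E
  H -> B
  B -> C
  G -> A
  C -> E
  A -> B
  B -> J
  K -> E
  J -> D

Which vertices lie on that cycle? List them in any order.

DFS with gray/black marking from B:
B gray
  C gray
    E gray
    E black
  C black
  J gray
    F gray
      K gray
        A gray
          A→B: B is gray → back edge
Back edge closes the cycle B → J → F → K → A → B; its vertices are {A, B, F, J, K}.

A, B, F, J, K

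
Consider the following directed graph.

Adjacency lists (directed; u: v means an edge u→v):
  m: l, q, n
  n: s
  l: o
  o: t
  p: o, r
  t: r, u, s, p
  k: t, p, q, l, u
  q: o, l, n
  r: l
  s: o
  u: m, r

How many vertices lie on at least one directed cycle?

A vertex is on a directed cycle iff it belongs to a strongly connected component of size ≥ 2 (or has a self-loop).
The vertices on cycles are {l, m, n, o, p, q, r, s, t, u} — 10 in total.

10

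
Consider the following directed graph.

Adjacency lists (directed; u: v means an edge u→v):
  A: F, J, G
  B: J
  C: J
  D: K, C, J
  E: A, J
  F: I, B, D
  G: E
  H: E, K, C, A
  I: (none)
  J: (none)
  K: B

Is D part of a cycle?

D lies on a cycle iff there is a path from D back to itself.
Exploring from D, it never reaches itself; equivalently, its strongly connected component is a singleton.

No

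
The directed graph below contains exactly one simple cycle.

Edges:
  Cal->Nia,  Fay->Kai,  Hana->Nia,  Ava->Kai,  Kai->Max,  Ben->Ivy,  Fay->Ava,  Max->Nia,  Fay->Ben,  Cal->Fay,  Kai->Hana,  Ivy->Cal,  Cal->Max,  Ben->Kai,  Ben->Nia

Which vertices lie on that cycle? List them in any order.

DFS with gray/black marking from Cal:
Cal gray
  Max gray
    Nia gray
    Nia black
  Max black
  Fay gray
    Ava gray
      Kai gray
        Hana gray
          Hana→Nia: Nia black — skip
        Hana black
        Kai→Max: Max black — skip
      Kai black
    Ava black
    Fay→Kai: Kai black — skip
    Ben gray
      Ivy gray
        Ivy→Cal: Cal is gray → back edge
Back edge closes the cycle Cal → Fay → Ben → Ivy → Cal; its vertices are {Ben, Cal, Fay, Ivy}.

Ben, Cal, Fay, Ivy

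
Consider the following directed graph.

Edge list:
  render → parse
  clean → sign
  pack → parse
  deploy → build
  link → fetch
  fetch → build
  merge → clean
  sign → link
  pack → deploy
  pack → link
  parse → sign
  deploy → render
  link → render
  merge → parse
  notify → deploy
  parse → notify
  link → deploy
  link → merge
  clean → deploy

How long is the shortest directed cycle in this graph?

4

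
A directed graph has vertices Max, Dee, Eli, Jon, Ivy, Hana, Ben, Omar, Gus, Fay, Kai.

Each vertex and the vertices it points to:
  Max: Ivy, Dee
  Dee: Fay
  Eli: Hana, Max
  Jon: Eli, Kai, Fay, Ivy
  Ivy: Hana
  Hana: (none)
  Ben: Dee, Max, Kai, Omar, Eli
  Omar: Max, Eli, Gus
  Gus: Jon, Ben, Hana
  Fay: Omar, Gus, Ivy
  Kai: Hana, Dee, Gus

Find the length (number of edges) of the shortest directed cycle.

3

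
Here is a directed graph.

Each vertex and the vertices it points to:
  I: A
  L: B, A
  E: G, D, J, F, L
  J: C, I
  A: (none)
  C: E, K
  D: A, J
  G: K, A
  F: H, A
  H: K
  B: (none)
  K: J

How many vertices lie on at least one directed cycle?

8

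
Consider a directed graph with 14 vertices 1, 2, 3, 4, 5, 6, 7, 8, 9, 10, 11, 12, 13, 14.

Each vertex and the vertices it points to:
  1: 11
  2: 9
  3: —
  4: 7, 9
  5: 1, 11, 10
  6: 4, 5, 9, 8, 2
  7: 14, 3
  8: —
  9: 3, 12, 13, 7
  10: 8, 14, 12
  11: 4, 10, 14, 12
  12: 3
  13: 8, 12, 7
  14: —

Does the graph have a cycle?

No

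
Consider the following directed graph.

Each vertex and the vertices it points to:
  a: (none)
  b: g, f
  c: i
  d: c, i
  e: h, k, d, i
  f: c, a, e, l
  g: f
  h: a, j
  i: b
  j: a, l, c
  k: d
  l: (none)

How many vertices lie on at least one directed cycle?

A vertex is on a directed cycle iff it belongs to a strongly connected component of size ≥ 2 (or has a self-loop).
The vertices on cycles are {b, c, d, e, f, g, h, i, j, k} — 10 in total.

10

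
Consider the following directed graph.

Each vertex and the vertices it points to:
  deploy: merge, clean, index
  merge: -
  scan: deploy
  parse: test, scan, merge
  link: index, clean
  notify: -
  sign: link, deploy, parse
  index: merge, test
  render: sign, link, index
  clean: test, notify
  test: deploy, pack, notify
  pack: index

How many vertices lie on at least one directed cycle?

A vertex is on a directed cycle iff it belongs to a strongly connected component of size ≥ 2 (or has a self-loop).
The vertices on cycles are {pack, test, clean, index, deploy} — 5 in total.

5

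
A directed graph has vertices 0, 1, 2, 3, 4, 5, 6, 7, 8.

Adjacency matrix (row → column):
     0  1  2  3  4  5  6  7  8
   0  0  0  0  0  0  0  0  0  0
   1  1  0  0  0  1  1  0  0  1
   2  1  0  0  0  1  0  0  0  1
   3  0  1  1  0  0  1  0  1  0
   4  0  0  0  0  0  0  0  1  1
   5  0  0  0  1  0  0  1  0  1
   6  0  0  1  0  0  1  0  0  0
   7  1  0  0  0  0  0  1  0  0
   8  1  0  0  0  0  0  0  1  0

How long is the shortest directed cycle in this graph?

For each vertex v, BFS finds the shortest path from v back to v.
The shortest such closed walk is 5 → 6 → 5, length 2.

2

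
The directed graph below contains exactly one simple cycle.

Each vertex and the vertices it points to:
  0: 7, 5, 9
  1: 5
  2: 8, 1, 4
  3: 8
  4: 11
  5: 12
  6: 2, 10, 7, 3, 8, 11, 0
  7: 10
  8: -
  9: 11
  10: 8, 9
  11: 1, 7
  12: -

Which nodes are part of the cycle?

7, 9, 10, 11

DFS with gray/black marking from 10:
10 gray
  8 gray
  8 black
  9 gray
    11 gray
      1 gray
        5 gray
          12 gray
          12 black
        5 black
      1 black
      7 gray
        7→10: 10 is gray → back edge
Back edge closes the cycle 10 → 9 → 11 → 7 → 10; its vertices are {7, 9, 10, 11}.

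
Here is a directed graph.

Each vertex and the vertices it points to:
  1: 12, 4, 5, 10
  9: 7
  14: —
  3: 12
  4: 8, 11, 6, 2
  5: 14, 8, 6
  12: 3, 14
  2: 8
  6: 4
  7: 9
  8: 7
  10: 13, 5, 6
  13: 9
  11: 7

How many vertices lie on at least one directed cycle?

A vertex is on a directed cycle iff it belongs to a strongly connected component of size ≥ 2 (or has a self-loop).
The vertices on cycles are {3, 4, 6, 7, 9, 12} — 6 in total.

6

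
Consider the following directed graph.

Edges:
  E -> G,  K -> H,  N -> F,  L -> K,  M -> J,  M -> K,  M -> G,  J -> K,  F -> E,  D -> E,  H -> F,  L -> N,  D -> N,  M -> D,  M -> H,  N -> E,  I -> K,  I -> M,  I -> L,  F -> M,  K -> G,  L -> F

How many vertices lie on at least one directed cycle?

7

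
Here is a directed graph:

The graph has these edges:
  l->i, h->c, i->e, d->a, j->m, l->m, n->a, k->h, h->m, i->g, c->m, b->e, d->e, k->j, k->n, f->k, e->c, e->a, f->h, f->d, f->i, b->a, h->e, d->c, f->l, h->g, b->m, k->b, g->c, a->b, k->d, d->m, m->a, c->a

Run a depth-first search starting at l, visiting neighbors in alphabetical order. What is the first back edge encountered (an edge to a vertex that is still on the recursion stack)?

DFS from l (visiting neighbors in alphabetical order); mark gray on enter, black on exit:
l gray
  i gray
    e gray
      a gray
        b gray
          b→a: a is gray → back edge
First back edge: b → a.

b→a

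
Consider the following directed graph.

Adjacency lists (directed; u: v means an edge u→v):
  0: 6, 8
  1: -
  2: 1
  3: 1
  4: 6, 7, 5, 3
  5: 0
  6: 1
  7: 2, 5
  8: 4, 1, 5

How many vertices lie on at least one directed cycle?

5

A vertex is on a directed cycle iff it belongs to a strongly connected component of size ≥ 2 (or has a self-loop).
The vertices on cycles are {0, 4, 5, 7, 8} — 5 in total.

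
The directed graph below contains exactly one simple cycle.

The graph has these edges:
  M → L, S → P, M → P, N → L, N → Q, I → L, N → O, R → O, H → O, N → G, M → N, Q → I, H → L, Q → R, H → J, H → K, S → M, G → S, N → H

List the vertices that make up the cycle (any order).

DFS with gray/black marking from N:
N gray
  Q gray
    R gray
      O gray
      O black
    R black
    I gray
      L gray
      L black
    I black
  Q black
  N→L: L black — skip
  H gray
    J gray
    J black
    H→L: L black — skip
    K gray
    K black
    H→O: O black — skip
  H black
  G gray
    S gray
      M gray
        P gray
        P black
        M→N: N is gray → back edge
Back edge closes the cycle N → G → S → M → N; its vertices are {G, M, N, S}.

G, M, N, S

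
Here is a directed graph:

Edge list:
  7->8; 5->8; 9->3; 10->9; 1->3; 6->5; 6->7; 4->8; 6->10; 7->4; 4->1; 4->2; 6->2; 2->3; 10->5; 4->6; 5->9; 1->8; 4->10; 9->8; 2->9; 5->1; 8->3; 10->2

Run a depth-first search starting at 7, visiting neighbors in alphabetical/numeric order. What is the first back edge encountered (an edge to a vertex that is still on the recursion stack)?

DFS from 7 (visiting neighbors in alphabetical/numeric order); mark gray on enter, black on exit:
7 gray
  4 gray
    1 gray
      3 gray
      3 black
      8 gray
        8→3: 3 black — skip
      8 black
    1 black
    2 gray
      2→3: 3 black — skip
      9 gray
        9→3: 3 black — skip
        9→8: 8 black — skip
      9 black
    2 black
    6 gray
      6→2: 2 black — skip
      5 gray
        5→1: 1 black — skip
        5→8: 8 black — skip
        5→9: 9 black — skip
      5 black
      6→7: 7 is gray → back edge
First back edge: 6 → 7.

6->7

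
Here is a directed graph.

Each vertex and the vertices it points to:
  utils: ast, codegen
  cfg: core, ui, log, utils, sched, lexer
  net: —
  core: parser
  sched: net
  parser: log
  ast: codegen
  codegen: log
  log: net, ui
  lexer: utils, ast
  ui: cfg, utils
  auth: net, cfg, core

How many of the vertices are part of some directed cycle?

A vertex is on a directed cycle iff it belongs to a strongly connected component of size ≥ 2 (or has a self-loop).
The vertices on cycles are {ui, ast, cfg, log, core, lexer, utils, parser, codegen} — 9 in total.

9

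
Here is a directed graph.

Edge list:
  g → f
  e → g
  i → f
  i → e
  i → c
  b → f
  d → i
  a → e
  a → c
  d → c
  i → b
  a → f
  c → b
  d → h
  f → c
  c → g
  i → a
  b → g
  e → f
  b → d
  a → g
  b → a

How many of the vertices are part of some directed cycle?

A vertex is on a directed cycle iff it belongs to a strongly connected component of size ≥ 2 (or has a self-loop).
The vertices on cycles are {a, b, c, d, e, f, g, i} — 8 in total.

8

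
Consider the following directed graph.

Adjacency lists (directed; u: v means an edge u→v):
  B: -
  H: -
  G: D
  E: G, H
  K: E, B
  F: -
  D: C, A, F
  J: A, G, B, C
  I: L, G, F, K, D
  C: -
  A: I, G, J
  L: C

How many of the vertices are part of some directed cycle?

A vertex is on a directed cycle iff it belongs to a strongly connected component of size ≥ 2 (or has a self-loop).
The vertices on cycles are {A, D, E, G, I, J, K} — 7 in total.

7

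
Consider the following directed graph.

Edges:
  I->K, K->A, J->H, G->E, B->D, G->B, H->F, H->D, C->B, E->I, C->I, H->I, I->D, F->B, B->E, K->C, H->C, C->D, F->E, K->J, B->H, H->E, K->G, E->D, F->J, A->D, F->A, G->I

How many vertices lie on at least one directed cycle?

9

A vertex is on a directed cycle iff it belongs to a strongly connected component of size ≥ 2 (or has a self-loop).
The vertices on cycles are {B, C, E, F, G, H, I, J, K} — 9 in total.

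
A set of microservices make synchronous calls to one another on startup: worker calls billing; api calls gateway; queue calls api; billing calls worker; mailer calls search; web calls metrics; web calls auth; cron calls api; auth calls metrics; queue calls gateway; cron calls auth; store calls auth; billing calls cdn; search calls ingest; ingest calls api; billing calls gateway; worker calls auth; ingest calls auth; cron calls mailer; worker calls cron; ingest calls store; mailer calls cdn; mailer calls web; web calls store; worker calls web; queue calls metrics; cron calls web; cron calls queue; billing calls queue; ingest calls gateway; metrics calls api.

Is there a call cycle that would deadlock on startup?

DFS with white/gray/black marking, starting from cdn:
cdn gray
cdn black
web gray
  store gray
    auth gray
      metrics gray
        api gray
          gateway gray
          gateway black
        api black
      metrics black
    auth black
  store black
  web→metrics: metrics black — skip
  web→auth: auth black — skip
web black
cron gray
  cron→api: api black — skip
  queue gray
    queue→metrics: metrics black — skip
    queue→gateway: gateway black — skip
    queue→api: api black — skip
  queue black
  mailer gray
    mailer→web: web black — skip
    search gray
      ingest gray
        ingest→auth: auth black — skip
        ingest→store: store black — skip
        ingest→api: api black — skip
        ingest→gateway: gateway black — skip
      ingest black
    search black
    mailer→cdn: cdn black — skip
  mailer black
  cron→auth: auth black — skip
  cron→web: web black — skip
cron black
worker gray
  worker→auth: auth black — skip
  billing gray
    billing→queue: queue black — skip
    billing→gateway: gateway black — skip
    billing→cdn: cdn black — skip
    billing→worker: worker is gray → back edge
Back edge found, so a cycle exists: worker → billing → worker.

Yes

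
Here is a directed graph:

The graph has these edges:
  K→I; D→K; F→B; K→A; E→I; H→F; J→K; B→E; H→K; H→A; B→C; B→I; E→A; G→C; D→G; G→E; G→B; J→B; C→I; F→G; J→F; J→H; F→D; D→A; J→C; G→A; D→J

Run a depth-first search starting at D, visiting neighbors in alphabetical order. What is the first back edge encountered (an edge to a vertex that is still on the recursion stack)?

F->D

DFS from D (visiting neighbors in alphabetical order); mark gray on enter, black on exit:
D gray
  A gray
  A black
  G gray
    G→A: A black — skip
    B gray
      C gray
        I gray
        I black
      C black
      E gray
        E→A: A black — skip
        E→I: I black — skip
      E black
      B→I: I black — skip
    B black
    G→C: C black — skip
    G→E: E black — skip
  G black
  J gray
    J→B: B black — skip
    J→C: C black — skip
    F gray
      F→B: B black — skip
      F→D: D is gray → back edge
First back edge: F → D.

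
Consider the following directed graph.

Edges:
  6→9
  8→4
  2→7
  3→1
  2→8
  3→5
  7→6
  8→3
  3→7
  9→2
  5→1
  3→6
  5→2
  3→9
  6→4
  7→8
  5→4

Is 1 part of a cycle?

No

1 lies on a cycle iff there is a path from 1 back to itself.
Exploring from 1, it never reaches itself; equivalently, its strongly connected component is a singleton.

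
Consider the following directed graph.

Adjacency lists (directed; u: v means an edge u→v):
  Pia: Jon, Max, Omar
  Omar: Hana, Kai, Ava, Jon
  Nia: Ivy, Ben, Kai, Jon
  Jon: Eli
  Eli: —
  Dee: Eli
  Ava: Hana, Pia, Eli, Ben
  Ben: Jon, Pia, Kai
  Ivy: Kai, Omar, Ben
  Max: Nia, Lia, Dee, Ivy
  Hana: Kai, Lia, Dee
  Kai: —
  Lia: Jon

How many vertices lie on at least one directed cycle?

A vertex is on a directed cycle iff it belongs to a strongly connected component of size ≥ 2 (or has a self-loop).
The vertices on cycles are {Ava, Ben, Ivy, Max, Nia, Pia, Omar} — 7 in total.

7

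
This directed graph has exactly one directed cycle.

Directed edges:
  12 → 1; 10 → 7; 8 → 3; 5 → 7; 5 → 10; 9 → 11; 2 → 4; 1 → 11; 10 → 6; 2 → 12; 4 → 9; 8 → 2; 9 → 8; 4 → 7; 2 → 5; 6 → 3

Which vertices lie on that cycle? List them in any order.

2, 4, 8, 9

DFS with gray/black marking from 2:
2 gray
  5 gray
    7 gray
    7 black
    10 gray
      6 gray
        3 gray
        3 black
      6 black
      10→7: 7 black — skip
    10 black
  5 black
  12 gray
    1 gray
      11 gray
      11 black
    1 black
  12 black
  4 gray
    9 gray
      9→11: 11 black — skip
      8 gray
        8→3: 3 black — skip
        8→2: 2 is gray → back edge
Back edge closes the cycle 2 → 4 → 9 → 8 → 2; its vertices are {2, 4, 8, 9}.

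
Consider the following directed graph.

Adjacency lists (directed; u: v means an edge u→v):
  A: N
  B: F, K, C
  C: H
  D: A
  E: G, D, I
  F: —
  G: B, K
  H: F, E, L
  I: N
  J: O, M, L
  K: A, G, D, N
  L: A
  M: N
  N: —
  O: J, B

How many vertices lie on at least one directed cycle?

A vertex is on a directed cycle iff it belongs to a strongly connected component of size ≥ 2 (or has a self-loop).
The vertices on cycles are {B, C, E, G, H, J, K, O} — 8 in total.

8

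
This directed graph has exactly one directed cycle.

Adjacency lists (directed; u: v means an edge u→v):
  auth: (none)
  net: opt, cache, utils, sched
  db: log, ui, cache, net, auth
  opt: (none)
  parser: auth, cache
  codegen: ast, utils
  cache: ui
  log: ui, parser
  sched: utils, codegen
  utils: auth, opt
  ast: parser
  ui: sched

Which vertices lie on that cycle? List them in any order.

DFS with gray/black marking from parser:
parser gray
  auth gray
  auth black
  cache gray
    ui gray
      sched gray
        utils gray
          utils→auth: auth black — skip
          opt gray
          opt black
        utils black
        codegen gray
          ast gray
            ast→parser: parser is gray → back edge
Back edge closes the cycle parser → cache → ui → sched → codegen → ast → parser; its vertices are {ui, ast, cache, sched, parser, codegen}.

ui, ast, cache, sched, parser, codegen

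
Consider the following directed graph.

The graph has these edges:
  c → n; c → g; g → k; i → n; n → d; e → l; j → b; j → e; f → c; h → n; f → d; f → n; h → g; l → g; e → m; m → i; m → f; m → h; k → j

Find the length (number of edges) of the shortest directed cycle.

5

For each vertex v, BFS finds the shortest path from v back to v.
The shortest such closed walk is j → e → l → g → k → j, length 5.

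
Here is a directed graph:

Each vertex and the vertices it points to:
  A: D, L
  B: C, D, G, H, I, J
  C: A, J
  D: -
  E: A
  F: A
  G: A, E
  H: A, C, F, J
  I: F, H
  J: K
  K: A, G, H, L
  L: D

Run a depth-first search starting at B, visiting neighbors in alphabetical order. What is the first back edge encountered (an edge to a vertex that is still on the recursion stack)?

H->C

DFS from B (visiting neighbors in alphabetical order); mark gray on enter, black on exit:
B gray
  C gray
    A gray
      D gray
      D black
      L gray
        L→D: D black — skip
      L black
    A black
    J gray
      K gray
        K→A: A black — skip
        G gray
          G→A: A black — skip
          E gray
            E→A: A black — skip
          E black
        G black
        H gray
          H→A: A black — skip
          H→C: C is gray → back edge
First back edge: H → C.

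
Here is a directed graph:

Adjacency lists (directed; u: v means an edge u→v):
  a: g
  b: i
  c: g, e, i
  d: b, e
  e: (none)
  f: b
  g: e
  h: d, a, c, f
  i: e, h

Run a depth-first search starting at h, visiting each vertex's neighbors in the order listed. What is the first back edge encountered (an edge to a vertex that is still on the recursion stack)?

DFS from h (visiting each vertex's neighbors in the order listed); mark gray on enter, black on exit:
h gray
  d gray
    b gray
      i gray
        e gray
        e black
        i→h: h is gray → back edge
First back edge: i → h.

i→h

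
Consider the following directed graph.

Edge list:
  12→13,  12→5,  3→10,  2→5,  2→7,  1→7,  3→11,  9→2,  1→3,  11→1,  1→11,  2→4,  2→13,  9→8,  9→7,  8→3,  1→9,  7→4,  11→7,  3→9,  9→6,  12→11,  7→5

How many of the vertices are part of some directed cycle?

5

A vertex is on a directed cycle iff it belongs to a strongly connected component of size ≥ 2 (or has a self-loop).
The vertices on cycles are {1, 3, 8, 9, 11} — 5 in total.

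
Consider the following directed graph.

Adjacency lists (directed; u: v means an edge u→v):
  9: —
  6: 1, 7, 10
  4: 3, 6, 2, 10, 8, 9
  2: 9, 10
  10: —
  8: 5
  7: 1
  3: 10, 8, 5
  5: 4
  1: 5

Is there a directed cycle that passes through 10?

No

10 lies on a cycle iff there is a path from 10 back to itself.
Exploring from 10, it never reaches itself; equivalently, its strongly connected component is a singleton.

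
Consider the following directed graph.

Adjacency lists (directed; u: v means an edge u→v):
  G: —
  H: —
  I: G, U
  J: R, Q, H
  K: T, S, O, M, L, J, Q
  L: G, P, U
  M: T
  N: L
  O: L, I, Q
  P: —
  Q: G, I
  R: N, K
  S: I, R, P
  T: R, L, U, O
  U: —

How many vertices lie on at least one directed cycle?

6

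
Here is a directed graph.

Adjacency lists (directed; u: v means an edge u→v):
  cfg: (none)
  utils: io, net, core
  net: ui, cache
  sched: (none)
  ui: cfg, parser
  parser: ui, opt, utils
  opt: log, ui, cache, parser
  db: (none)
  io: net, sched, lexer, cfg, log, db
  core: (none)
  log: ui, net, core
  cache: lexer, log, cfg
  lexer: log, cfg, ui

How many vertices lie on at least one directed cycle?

A vertex is on a directed cycle iff it belongs to a strongly connected component of size ≥ 2 (or has a self-loop).
The vertices on cycles are {io, ui, log, net, opt, cache, lexer, utils, parser} — 9 in total.

9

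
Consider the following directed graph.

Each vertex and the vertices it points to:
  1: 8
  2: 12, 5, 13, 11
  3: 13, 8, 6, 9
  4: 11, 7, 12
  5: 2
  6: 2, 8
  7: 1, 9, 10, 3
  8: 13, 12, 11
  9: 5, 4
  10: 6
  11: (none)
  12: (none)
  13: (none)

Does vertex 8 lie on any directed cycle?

8 lies on a cycle iff there is a path from 8 back to itself.
Exploring from 8, it never reaches itself; equivalently, its strongly connected component is a singleton.

No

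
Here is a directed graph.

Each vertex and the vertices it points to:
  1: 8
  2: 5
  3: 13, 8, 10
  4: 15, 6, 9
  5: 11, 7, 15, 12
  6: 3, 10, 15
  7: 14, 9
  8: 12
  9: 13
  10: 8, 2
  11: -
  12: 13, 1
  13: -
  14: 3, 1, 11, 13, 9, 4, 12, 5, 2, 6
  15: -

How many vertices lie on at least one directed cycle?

11

A vertex is on a directed cycle iff it belongs to a strongly connected component of size ≥ 2 (or has a self-loop).
The vertices on cycles are {1, 2, 3, 4, 5, 6, 7, 8, 10, 12, 14} — 11 in total.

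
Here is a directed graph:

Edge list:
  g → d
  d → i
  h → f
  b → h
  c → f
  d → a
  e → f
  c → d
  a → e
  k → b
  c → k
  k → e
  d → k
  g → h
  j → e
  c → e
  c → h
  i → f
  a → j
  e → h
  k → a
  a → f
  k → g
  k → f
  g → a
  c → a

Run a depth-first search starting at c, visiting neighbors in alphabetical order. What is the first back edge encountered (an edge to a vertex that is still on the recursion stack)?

g->d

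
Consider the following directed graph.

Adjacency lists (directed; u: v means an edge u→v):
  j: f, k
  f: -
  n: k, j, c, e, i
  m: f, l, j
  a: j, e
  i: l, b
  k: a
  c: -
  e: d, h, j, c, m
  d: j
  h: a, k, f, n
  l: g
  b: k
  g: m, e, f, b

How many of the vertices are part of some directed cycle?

A vertex is on a directed cycle iff it belongs to a strongly connected component of size ≥ 2 (or has a self-loop).
The vertices on cycles are {a, b, d, e, g, h, i, j, k, l, m, n} — 12 in total.

12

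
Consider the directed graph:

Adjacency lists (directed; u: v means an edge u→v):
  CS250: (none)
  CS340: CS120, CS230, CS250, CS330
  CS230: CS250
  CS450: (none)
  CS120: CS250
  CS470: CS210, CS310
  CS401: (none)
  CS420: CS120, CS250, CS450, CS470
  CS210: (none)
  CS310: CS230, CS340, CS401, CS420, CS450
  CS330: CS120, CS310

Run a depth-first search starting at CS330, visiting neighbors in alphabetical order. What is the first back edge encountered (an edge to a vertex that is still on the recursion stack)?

CS340→CS330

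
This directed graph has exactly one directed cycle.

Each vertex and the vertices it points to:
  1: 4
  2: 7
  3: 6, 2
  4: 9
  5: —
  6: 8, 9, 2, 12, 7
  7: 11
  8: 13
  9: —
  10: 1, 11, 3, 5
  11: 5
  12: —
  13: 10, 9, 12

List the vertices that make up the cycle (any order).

DFS with gray/black marking from 8:
8 gray
  13 gray
    10 gray
      1 gray
        4 gray
          9 gray
          9 black
        4 black
      1 black
      11 gray
        5 gray
        5 black
      11 black
      3 gray
        6 gray
          6→8: 8 is gray → back edge
Back edge closes the cycle 8 → 13 → 10 → 3 → 6 → 8; its vertices are {3, 6, 8, 10, 13}.

3, 6, 8, 10, 13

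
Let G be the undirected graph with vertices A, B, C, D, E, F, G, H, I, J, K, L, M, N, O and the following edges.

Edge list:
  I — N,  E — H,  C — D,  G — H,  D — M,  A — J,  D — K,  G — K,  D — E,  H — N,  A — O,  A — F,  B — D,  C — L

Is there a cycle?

Yes

DFS, tracking each vertex's parent; an edge to a visited non-parent vertex closes a cycle.
Start from O:
visit O (parent –)
  visit A (parent O)
    A–O: parent, skip
    visit J (parent A)
      J–A: parent, skip
    visit F (parent A)
      F–A: parent, skip
visit B (parent –)
  visit D (parent B)
    visit C (parent D)
      C–D: parent, skip
      visit L (parent C)
        L–C: parent, skip
    visit M (parent D)
      M–D: parent, skip
    visit E (parent D)
      E–D: parent, skip
      visit H (parent E)
        H–E: parent, skip
        visit N (parent H)
          visit I (parent N)
            I–N: parent, skip
          N–H: parent, skip
        visit G (parent H)
          G–H: parent, skip
          visit K (parent G)
            K–G: parent, skip
            K–D: D visited and ≠ parent → cycle
Cycle: D – E – H – G – K – D.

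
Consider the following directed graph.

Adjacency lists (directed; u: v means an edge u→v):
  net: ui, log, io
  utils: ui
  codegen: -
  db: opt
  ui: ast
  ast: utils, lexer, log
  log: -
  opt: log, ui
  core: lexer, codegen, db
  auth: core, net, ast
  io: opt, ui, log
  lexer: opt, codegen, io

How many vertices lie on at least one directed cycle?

6

A vertex is on a directed cycle iff it belongs to a strongly connected component of size ≥ 2 (or has a self-loop).
The vertices on cycles are {io, ui, ast, opt, lexer, utils} — 6 in total.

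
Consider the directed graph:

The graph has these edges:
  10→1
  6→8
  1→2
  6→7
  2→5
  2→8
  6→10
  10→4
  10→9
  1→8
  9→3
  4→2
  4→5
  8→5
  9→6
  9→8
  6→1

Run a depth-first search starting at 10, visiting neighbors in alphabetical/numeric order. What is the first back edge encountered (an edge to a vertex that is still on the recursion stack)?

6->10

DFS from 10 (visiting neighbors in alphabetical/numeric order); mark gray on enter, black on exit:
10 gray
  1 gray
    2 gray
      5 gray
      5 black
      8 gray
        8→5: 5 black — skip
      8 black
    2 black
    1→8: 8 black — skip
  1 black
  4 gray
    4→2: 2 black — skip
    4→5: 5 black — skip
  4 black
  9 gray
    3 gray
    3 black
    6 gray
      6→1: 1 black — skip
      7 gray
      7 black
      6→8: 8 black — skip
      6→10: 10 is gray → back edge
First back edge: 6 → 10.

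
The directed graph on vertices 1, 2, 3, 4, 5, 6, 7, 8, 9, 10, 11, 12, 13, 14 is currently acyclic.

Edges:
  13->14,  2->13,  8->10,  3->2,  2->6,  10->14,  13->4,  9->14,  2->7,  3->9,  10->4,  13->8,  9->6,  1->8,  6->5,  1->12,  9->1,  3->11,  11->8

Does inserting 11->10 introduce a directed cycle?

No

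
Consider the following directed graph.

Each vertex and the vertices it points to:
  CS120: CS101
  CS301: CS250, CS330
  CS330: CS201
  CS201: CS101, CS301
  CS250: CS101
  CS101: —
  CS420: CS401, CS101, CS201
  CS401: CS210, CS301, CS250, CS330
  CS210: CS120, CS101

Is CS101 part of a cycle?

No

CS101 lies on a cycle iff there is a path from CS101 back to itself.
Exploring from CS101, it never reaches itself; equivalently, its strongly connected component is a singleton.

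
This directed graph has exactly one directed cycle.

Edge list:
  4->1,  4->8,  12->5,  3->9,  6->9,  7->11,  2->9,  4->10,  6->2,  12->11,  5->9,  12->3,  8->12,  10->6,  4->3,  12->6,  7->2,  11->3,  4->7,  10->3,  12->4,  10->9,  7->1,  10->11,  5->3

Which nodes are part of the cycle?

4, 8, 12

DFS with gray/black marking from 4:
4 gray
  10 gray
    11 gray
      3 gray
        9 gray
        9 black
      3 black
    11 black
    10→9: 9 black — skip
    10→3: 3 black — skip
    6 gray
      2 gray
        2→9: 9 black — skip
      2 black
      6→9: 9 black — skip
    6 black
  10 black
  7 gray
    7→11: 11 black — skip
    7→2: 2 black — skip
    1 gray
    1 black
  7 black
  4→1: 1 black — skip
  4→3: 3 black — skip
  8 gray
    12 gray
      12→6: 6 black — skip
      12→11: 11 black — skip
      12→4: 4 is gray → back edge
Back edge closes the cycle 4 → 8 → 12 → 4; its vertices are {4, 8, 12}.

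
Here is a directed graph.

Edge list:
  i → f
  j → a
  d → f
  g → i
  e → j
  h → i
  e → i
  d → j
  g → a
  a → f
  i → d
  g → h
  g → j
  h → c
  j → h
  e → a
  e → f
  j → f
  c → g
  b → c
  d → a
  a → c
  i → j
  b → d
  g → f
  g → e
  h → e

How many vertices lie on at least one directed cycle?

8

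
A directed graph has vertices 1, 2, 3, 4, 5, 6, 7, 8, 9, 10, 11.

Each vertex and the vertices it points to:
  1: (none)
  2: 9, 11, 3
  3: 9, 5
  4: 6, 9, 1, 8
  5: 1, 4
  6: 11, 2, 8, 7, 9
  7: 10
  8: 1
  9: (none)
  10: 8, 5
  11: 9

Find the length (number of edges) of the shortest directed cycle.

For each vertex v, BFS finds the shortest path from v back to v.
The shortest such closed walk is 4 → 6 → 7 → 10 → 5 → 4, length 5.

5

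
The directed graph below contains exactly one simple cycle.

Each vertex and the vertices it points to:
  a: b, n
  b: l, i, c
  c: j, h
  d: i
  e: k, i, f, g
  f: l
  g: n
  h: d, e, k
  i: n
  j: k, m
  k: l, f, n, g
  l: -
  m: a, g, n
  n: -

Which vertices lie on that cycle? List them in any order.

a, b, c, j, m

DFS with gray/black marking from c:
c gray
  j gray
    k gray
      l gray
      l black
      f gray
        f→l: l black — skip
      f black
      n gray
      n black
      g gray
        g→n: n black — skip
      g black
    k black
    m gray
      a gray
        b gray
          b→l: l black — skip
          i gray
            i→n: n black — skip
          i black
          b→c: c is gray → back edge
Back edge closes the cycle c → j → m → a → b → c; its vertices are {a, b, c, j, m}.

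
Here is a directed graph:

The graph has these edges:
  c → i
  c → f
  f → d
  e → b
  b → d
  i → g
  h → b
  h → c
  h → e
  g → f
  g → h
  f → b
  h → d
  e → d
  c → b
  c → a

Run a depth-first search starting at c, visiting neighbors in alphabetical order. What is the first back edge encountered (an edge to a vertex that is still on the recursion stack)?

DFS from c (visiting neighbors in alphabetical order); mark gray on enter, black on exit:
c gray
  a gray
  a black
  b gray
    d gray
    d black
  b black
  f gray
    f→b: b black — skip
    f→d: d black — skip
  f black
  i gray
    g gray
      g→f: f black — skip
      h gray
        h→b: b black — skip
        h→c: c is gray → back edge
First back edge: h → c.

h→c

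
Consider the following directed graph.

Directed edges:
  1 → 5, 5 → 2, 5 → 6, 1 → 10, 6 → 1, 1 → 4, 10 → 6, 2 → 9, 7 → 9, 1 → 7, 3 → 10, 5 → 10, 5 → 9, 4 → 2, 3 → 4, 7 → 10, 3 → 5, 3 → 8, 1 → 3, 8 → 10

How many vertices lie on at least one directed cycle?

7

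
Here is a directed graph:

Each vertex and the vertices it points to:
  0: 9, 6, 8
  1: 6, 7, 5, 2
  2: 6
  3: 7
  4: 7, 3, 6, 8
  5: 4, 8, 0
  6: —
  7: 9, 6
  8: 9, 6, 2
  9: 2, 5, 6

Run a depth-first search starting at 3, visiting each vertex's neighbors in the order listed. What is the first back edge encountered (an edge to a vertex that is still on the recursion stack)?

DFS from 3 (visiting each vertex's neighbors in the order listed); mark gray on enter, black on exit:
3 gray
  7 gray
    9 gray
      2 gray
        6 gray
        6 black
      2 black
      5 gray
        4 gray
          4→7: 7 is gray → back edge
First back edge: 4 → 7.

4->7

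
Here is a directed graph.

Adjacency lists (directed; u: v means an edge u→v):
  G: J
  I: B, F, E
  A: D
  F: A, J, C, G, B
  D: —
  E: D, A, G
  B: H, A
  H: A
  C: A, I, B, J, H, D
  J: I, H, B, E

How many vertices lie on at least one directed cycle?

6

A vertex is on a directed cycle iff it belongs to a strongly connected component of size ≥ 2 (or has a self-loop).
The vertices on cycles are {C, E, F, G, I, J} — 6 in total.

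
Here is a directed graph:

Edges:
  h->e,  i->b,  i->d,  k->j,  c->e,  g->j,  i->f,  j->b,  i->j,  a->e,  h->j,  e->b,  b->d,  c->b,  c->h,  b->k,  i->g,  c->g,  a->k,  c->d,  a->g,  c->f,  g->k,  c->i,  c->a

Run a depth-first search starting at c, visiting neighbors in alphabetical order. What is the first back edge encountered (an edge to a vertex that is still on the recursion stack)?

j->b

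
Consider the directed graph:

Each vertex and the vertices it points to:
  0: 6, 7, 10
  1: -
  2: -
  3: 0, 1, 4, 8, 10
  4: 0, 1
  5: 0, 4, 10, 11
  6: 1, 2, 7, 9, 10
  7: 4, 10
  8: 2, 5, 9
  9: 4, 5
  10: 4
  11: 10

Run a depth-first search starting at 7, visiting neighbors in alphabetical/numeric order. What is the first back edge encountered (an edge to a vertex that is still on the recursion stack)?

6→7

DFS from 7 (visiting neighbors in alphabetical/numeric order); mark gray on enter, black on exit:
7 gray
  4 gray
    0 gray
      6 gray
        1 gray
        1 black
        2 gray
        2 black
        6→7: 7 is gray → back edge
First back edge: 6 → 7.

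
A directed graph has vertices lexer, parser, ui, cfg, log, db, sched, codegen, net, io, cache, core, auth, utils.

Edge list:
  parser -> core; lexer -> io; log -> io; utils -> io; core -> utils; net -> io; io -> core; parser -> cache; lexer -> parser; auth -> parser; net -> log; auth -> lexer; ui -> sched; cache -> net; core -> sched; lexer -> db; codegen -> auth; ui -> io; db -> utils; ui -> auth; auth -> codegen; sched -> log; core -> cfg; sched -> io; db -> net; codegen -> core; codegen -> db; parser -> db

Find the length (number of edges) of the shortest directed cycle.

2

For each vertex v, BFS finds the shortest path from v back to v.
The shortest such closed walk is auth → codegen → auth, length 2.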